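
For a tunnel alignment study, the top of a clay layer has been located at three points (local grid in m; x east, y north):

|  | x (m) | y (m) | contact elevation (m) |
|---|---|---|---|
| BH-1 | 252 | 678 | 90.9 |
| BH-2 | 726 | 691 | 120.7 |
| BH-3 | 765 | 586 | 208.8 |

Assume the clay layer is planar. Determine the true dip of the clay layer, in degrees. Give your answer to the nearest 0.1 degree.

39.1°

Two edge vectors: BH-1→BH-2 = (474, 13, 29.8), BH-1→BH-3 = (513, -92, 117.9).
Normal n = (BH-1→BH-2) × (BH-1→BH-3) = (4274.3, -40597.2, -50277).
So ∂z/∂x = −n_x/n_z = 0.08502 and ∂z/∂y = −n_y/n_z = −0.80747.
Gradient magnitude |∇z| = √(a² + b²) = √(0.00723 + 0.65201) = 0.81193.
True dip = arctan(0.81193) = 39.1°, dipping toward N (azimuth ≈ 354°).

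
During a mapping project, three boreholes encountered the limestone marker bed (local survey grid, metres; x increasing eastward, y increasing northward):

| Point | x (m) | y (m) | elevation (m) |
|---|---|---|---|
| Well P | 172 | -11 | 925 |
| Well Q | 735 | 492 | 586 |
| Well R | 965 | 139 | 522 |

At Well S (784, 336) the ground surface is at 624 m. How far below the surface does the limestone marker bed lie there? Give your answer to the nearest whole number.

Let the plane be z = a·x + b·y + c.
Well Q−Well P: 563a + 503b = −339;  Well R−Well P: 793a + 150b = −403.
Solving gives a = −0.48297, b = −0.13338.
Then c = 925 − a·172 − b·-11 = 1006.60.
At (784, 336): z_contact = −378.6 − 44.8 + 1006.60 = 583.1 m.
Depth below ground = 624 − 583.1 = 41 m.

41 m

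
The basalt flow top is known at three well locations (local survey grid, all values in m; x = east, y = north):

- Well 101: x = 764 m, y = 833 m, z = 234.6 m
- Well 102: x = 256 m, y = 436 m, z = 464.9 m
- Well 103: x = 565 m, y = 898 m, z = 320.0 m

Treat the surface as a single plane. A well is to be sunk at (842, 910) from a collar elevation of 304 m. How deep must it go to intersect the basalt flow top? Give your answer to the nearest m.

Let the plane be z = a·x + b·y + c.
Well 102−Well 101: −508a − 397b = 230.3;  Well 103−Well 101: −199a + 65b = 85.4.
Solving gives a = −0.43628, b = −0.02184.
Then c = 234.6 − a·764 − b·833 = 586.11.
At (842, 910): z_contact = −367.3 − 19.9 + 586.11 = 198.9 m.
Depth below ground = 304 − 198.9 = 105 m.

105 m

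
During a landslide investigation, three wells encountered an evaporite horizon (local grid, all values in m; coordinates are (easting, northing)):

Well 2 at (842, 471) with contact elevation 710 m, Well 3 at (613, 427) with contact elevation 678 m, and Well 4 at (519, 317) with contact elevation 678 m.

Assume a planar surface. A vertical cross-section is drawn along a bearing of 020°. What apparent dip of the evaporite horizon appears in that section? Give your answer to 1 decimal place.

Two edge vectors: Well 2→Well 3 = (-229, -44, -32), Well 2→Well 4 = (-323, -154, -32).
Normal n = (Well 2→Well 3) × (Well 2→Well 4) = (-3520, 3008, 21054).
So ∂z/∂E = −n_x/n_z = 0.16719 and ∂z/∂N = −n_y/n_z = −0.14287.
Unit vector along 020° is (sin 20°, cos 20°) = (0.3420, 0.9397).
Slope in that direction = a·(0.3420) + b·(0.9397) = −0.07707.
Apparent dip = arctan|0.07707| = 4.4° (true dip is 12.4°, so apparent ≤ true as expected).

4.4°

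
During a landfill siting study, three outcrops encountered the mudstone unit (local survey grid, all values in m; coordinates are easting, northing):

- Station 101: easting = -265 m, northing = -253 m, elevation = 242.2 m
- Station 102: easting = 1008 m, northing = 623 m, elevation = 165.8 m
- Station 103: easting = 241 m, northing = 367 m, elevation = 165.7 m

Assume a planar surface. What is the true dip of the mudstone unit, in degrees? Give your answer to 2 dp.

Two edge vectors: Station 101→Station 102 = (1273, 876, -76.4), Station 101→Station 103 = (506, 620, -76.5).
Normal n = (Station 101→Station 102) × (Station 101→Station 103) = (-19646, 58726.1, 346004).
So ∂z/∂easting = −n_x/n_z = 0.05678 and ∂z/∂northing = −n_y/n_z = −0.16973.
Gradient magnitude |∇z| = √(a² + b²) = √(0.00322 + 0.02881) = 0.17897.
True dip = arctan(0.17897) = 10.15°, dipping toward NNW (azimuth ≈ 342°).

10.15°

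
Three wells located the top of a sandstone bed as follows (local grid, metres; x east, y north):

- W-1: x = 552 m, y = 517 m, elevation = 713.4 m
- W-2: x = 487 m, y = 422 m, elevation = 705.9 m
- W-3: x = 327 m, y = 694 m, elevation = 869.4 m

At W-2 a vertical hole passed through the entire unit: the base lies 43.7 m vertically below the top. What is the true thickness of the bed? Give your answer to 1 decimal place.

Let the plane be z = a·x + b·y + c.
W-2−W-1: −65a − 95b = −7.5;  W-3−W-1: −225a + 177b = 156.
Solving gives a = −0.41036, b = 0.35972.
|∇z| = √(a²+b²) = 0.54570, so dip δ = arctan(0.54570) = 28.62°.
True thickness = vertical thickness × cos δ = 43.7 × cos 28.62° = 38.4 m.

38.4 m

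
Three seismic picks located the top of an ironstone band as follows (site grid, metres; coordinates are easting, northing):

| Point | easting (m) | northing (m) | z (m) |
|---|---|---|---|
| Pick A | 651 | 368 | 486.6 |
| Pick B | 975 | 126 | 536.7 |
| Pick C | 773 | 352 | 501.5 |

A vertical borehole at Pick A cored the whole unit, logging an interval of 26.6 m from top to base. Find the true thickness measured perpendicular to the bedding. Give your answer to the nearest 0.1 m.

26.4 m

Let the plane be z = a·easting + b·northing + c.
Pick B−Pick A: 324a − 242b = 50.1;  Pick C−Pick A: 122a − 16b = 14.9.
Solving gives a = 0.11521, b = −0.05278.
|∇z| = √(a²+b²) = 0.12672, so dip δ = arctan(0.12672) = 7.22°.
True thickness = vertical thickness × cos δ = 26.6 × cos 7.22° = 26.4 m.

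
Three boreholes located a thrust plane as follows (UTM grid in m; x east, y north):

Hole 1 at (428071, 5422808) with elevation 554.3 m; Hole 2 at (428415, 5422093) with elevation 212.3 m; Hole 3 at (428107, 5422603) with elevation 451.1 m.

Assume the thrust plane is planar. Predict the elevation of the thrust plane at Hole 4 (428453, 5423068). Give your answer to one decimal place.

Two edge vectors: Hole 1→Hole 2 = (344, -715, -342), Hole 1→Hole 3 = (36, -205, -103.2).
Normal n = (Hole 1→Hole 2) × (Hole 1→Hole 3) = (3678, 23188.8, -44780).
So ∂z/∂x = −n_x/n_z = 0.082134882 and ∂z/∂y = −n_y/n_z = 0.517838321.
Intercept c from Hole 1: 554.3 − 35159.56 − 2808137.79 = −2842743.05.
At (428453, 5423068): z = 35190.9 + 2808272.4 − 2842743.05 = 720.3 m.

720.3 m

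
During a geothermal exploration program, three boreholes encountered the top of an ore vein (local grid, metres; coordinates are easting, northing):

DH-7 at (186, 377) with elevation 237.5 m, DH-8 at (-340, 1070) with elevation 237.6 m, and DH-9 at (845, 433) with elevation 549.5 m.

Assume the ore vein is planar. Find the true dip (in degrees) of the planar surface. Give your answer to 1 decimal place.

Two edge vectors: DH-7→DH-8 = (-526, 693, 0.1), DH-7→DH-9 = (659, 56, 312).
Normal n = (DH-7→DH-8) × (DH-7→DH-9) = (216210.4, 164177.9, -486143).
So ∂z/∂easting = −n_x/n_z = 0.44475 and ∂z/∂northing = −n_y/n_z = 0.33772.
Gradient magnitude |∇z| = √(a² + b²) = √(0.19780 + 0.11405) = 0.55844.
True dip = arctan(0.55844) = 29.2°, dipping toward SW (azimuth ≈ 233°).

29.2°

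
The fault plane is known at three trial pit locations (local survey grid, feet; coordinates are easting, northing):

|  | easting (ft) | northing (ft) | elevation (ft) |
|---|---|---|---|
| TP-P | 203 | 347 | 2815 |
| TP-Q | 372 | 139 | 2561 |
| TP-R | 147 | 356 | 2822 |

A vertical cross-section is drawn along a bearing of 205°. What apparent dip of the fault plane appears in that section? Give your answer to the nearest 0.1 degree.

Let the plane be z = a·easting + b·northing + c.
TP-Q−TP-P: 169a − 208b = −254;  TP-R−TP-P: −56a + 9b = 7.
Solving gives a = 0.08196, b = 1.28775.
Unit vector along 205° is (sin 205°, cos 205°) = (-0.4226, -0.9063).
Slope in that direction = a·(-0.4226) + b·(-0.9063) = −1.20173.
Apparent dip = arctan|1.20173| = 50.2° (true dip is 52.2°, so apparent ≤ true as expected).

50.2°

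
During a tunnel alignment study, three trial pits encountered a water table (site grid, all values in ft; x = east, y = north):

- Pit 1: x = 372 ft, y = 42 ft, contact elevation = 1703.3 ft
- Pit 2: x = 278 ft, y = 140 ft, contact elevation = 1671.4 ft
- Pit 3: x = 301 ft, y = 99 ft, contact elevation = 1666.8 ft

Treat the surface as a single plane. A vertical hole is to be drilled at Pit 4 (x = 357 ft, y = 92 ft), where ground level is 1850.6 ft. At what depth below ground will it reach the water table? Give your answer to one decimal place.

127.3 ft

Let the plane be z = a·x + b·y + c.
Pit 2−Pit 1: −94a + 98b = −31.9;  Pit 3−Pit 1: −71a + 57b = −36.5.
Solving gives a = 1.09919, b = 0.72881.
Then c = 1703.3 − a·372 − b·42 = 1263.79.
At (357, 92): z_contact = 392.41 + 67.05 + 1263.79 = 1723.25 ft.
Depth below ground = 1850.6 − 1723.25 = 127.3 ft.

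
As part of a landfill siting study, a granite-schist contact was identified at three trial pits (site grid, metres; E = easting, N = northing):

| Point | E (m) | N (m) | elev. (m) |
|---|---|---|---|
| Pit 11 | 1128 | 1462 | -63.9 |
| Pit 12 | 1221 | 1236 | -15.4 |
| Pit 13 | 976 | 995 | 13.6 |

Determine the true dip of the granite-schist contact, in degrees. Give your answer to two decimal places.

11.24°

Two edge vectors: Pit 11→Pit 12 = (93, -226, 48.5), Pit 11→Pit 13 = (-152, -467, 77.5).
Normal n = (Pit 11→Pit 12) × (Pit 11→Pit 13) = (5134.5, -14579.5, -77783).
So ∂z/∂E = −n_x/n_z = 0.06601 and ∂z/∂N = −n_y/n_z = −0.18744.
Gradient magnitude |∇z| = √(a² + b²) = √(0.00436 + 0.03513) = 0.19872.
True dip = arctan(0.19872) = 11.24°, dipping toward NNW (azimuth ≈ 341°).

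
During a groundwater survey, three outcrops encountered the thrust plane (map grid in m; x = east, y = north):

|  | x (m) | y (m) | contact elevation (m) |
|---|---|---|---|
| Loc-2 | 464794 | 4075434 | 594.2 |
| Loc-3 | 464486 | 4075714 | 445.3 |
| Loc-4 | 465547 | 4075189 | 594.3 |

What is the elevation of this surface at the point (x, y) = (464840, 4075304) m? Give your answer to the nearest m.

689 m

Let the plane be z = a·x + b·y + c.
Loc-3−Loc-2: −308a + 280b = −148.9;  Loc-4−Loc-2: 753a − 245b = 0.1.
Solving gives a = −0.26926060, b = −0.82797237.
Then c = 594.2 − a·464794 − b·4075434 = 3500091.68.
At (464840, 4075304): z = −125163.1 − 3374239.1 + 3500091.68 = 689.5 m.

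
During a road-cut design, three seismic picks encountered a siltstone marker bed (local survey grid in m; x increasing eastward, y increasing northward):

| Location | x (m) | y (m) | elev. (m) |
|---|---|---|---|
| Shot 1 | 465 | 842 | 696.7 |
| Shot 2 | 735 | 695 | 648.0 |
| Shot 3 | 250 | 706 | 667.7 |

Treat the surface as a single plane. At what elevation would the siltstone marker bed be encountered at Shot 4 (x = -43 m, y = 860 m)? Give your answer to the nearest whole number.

Two edge vectors: Shot 1→Shot 2 = (270, -147, -48.7), Shot 1→Shot 3 = (-215, -136, -29).
Normal n = (Shot 1→Shot 2) × (Shot 1→Shot 3) = (-2360.2, 18300.5, -68325).
So ∂z/∂x = −n_x/n_z = −0.03454 and ∂z/∂y = −n_y/n_z = 0.26784.
Intercept c from Shot 1: 696.7 + 16.06 − 225.53 = 487.24.
At (-43, 860): z = 1.5 + 230.3 + 487.24 = 719.1 m.

719 m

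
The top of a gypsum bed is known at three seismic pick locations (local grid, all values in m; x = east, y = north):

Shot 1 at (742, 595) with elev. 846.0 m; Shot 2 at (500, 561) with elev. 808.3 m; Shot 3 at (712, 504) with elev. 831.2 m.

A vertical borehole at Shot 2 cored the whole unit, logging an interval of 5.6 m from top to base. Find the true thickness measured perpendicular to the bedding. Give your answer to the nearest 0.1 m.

5.5 m

Two edge vectors: Shot 1→Shot 2 = (-242, -34, -37.7), Shot 1→Shot 3 = (-30, -91, -14.8).
Normal n = (Shot 1→Shot 2) × (Shot 1→Shot 3) = (-2927.5, -2450.6, 21002).
So ∂z/∂x = −n_x/n_z = 0.13939 and ∂z/∂y = −n_y/n_z = 0.11668.
|∇z| = √(a²+b²) = 0.18178, so dip δ = arctan(0.18178) = 10.30°.
True thickness = vertical thickness × cos δ = 5.6 × cos 10.30° = 5.5 m.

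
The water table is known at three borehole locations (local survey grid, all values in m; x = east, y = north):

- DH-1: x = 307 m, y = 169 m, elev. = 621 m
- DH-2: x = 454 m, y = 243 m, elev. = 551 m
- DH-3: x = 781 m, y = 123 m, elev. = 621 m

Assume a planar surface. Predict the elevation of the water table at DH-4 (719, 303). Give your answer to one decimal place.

Two edge vectors: DH-1→DH-2 = (147, 74, -70), DH-1→DH-3 = (474, -46, 0).
Normal n = (DH-1→DH-2) × (DH-1→DH-3) = (-3220, -33180, -41838).
So ∂z/∂x = −n_x/n_z = −0.07696 and ∂z/∂y = −n_y/n_z = −0.79306.
Intercept c from DH-1: 621 + 23.63 + 134.03 = 778.65.
At (719, 303): z = −55.3 − 240.3 + 778.65 = 483.0 m.

483.0 m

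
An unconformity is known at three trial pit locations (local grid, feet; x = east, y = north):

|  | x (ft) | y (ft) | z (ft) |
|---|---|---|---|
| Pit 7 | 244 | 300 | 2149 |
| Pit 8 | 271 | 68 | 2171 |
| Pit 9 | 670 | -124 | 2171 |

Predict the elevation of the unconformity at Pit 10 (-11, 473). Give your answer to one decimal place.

Two edge vectors: Pit 7→Pit 8 = (27, -232, 22), Pit 7→Pit 9 = (426, -424, 22).
Normal n = (Pit 7→Pit 8) × (Pit 7→Pit 9) = (4224, 8778, 87384).
So ∂z/∂x = −n_x/n_z = −0.04834 and ∂z/∂y = −n_y/n_z = −0.10045.
Intercept c from Pit 7: 2149 + 11.79 + 30.14 = 2190.93.
At (-11, 473): z = 0.5 − 47.5 + 2190.93 = 2143.9 ft.

2143.9 ft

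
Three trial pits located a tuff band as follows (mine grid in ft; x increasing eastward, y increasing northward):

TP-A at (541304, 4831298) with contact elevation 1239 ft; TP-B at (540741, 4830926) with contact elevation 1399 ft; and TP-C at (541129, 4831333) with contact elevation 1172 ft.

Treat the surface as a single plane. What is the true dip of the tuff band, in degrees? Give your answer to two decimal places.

Let the plane be z = a·x + b·y + c.
TP-B−TP-A: −563a − 372b = 160;  TP-C−TP-A: −175a + 35b = −67.
Solving gives a = 0.22786, b = −0.77497.
Gradient magnitude |∇z| = √(a² + b²) = √(0.05192 + 0.60057) = 0.80777.
True dip = arctan(0.80777) = 38.93°, dipping toward NNW (azimuth ≈ 344°).

38.93°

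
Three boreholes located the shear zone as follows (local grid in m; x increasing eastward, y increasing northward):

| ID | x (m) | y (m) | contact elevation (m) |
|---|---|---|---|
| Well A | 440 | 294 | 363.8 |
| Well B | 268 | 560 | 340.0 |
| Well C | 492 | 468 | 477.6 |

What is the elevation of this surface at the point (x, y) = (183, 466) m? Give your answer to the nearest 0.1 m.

Let the plane be z = a·x + b·y + c.
Well B−Well A: −172a + 266b = −23.8;  Well C−Well A: 52a + 174b = 113.8.
Solving gives a = 0.78638, b = 0.41901.
Then c = 363.8 − a·440 − b·294 = −105.40.
At (183, 466): z = 143.9 + 195.3 − 105.40 = 233.8 m.

233.8 m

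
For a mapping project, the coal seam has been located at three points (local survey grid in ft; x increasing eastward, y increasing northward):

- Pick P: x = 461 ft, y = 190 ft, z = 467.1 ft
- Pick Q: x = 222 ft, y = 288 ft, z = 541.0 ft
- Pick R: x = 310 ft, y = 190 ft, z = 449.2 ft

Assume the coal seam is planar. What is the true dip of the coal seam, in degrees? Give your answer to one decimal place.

Let the plane be z = a·x + b·y + c.
Pick Q−Pick P: −239a + 98b = 73.9;  Pick R−Pick P: −151a + 0b = −17.9.
Solving gives a = 0.11854, b = 1.04318.
Gradient magnitude |∇z| = √(a² + b²) = √(0.01405 + 1.08823) = 1.04990.
True dip = arctan(1.04990) = 46.4°, dipping toward S (azimuth ≈ 186°).

46.4°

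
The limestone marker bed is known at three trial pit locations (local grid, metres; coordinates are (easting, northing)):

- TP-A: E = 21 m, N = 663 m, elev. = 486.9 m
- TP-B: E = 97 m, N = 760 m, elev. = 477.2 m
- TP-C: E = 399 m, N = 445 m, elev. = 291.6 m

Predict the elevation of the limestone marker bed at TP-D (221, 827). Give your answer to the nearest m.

Two edge vectors: TP-A→TP-B = (76, 97, -9.7), TP-A→TP-C = (378, -218, -195.3).
Normal n = (TP-A→TP-B) × (TP-A→TP-C) = (-21058.7, 11176.2, -53234).
So ∂z/∂E = −n_x/n_z = −0.39559 and ∂z/∂N = −n_y/n_z = 0.20994.
Intercept c from TP-A: 486.9 + 8.31 − 139.19 = 356.01.
At (221, 827): z = −87.4 + 173.6 + 356.01 = 442.2 m.

442 m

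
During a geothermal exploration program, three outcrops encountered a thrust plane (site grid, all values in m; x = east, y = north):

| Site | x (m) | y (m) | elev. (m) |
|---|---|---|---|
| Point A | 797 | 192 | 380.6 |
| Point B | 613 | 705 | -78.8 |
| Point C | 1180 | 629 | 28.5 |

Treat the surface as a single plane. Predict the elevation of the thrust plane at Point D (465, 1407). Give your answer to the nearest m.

Two edge vectors: Point A→Point B = (-184, 513, -459.4), Point A→Point C = (383, 437, -352.1).
Normal n = (Point A→Point B) × (Point A→Point C) = (20130.5, -240736.6, -276887).
So ∂z/∂x = −n_x/n_z = 0.07270 and ∂z/∂y = −n_y/n_z = −0.86944.
Intercept c from Point A: 380.6 − 57.94 + 166.93 = 489.59.
At (465, 1407): z = 33.8 − 1223.3 + 489.59 = -699.9 m.

-700 m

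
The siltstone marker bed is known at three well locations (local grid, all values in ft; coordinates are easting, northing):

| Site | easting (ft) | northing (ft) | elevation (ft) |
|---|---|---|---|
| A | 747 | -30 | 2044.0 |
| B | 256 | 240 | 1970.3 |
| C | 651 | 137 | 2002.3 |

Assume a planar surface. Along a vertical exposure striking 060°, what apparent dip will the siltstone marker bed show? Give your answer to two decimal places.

Let the plane be z = a·easting + b·northing + c.
B−A: −491a + 270b = −73.7;  C−A: −96a + 167b = −41.7.
Solving gives a = 0.01870, b = −0.23895.
Unit vector along 060° is (sin 60°, cos 60°) = (0.8660, 0.5000).
Slope in that direction = a·(0.8660) + b·(0.5000) = −0.10328.
Apparent dip = arctan|0.10328| = 5.90° (true dip is 13.5°, so apparent ≤ true as expected).

5.90°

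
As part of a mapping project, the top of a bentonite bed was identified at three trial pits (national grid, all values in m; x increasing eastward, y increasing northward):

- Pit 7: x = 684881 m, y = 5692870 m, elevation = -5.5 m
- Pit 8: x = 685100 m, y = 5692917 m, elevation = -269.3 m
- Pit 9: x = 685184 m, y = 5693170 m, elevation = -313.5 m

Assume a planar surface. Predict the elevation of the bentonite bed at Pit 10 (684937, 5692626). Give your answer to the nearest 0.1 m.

Two edge vectors: Pit 7→Pit 8 = (219, 47, -263.8), Pit 7→Pit 9 = (303, 300, -308).
Normal n = (Pit 7→Pit 8) × (Pit 7→Pit 9) = (64664, -12479.4, 51459).
So ∂z/∂x = −n_x/n_z = −1.256612060 and ∂z/∂y = −n_y/n_z = 0.242511514.
Intercept c from Pit 7: -5.5 + 860629.72 − 1380586.52 = −519962.30.
At (684937, 5692626): z = −860700.1 + 1380527.4 − 519962.30 = -135.0 m.

-135.0 m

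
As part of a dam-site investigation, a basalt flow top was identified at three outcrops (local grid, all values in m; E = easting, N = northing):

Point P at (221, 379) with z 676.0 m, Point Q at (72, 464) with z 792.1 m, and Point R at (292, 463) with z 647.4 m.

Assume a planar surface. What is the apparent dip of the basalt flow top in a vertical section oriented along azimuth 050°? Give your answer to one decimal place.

Let the plane be z = a·E + b·N + c.
Point Q−Point P: −149a + 85b = 116.1;  Point R−Point P: 71a + 84b = −28.6.
Solving gives a = −0.65675, b = 0.21464.
Unit vector along 050° is (sin 50°, cos 50°) = (0.7660, 0.6428).
Slope in that direction = a·(0.7660) + b·(0.6428) = −0.36514.
Apparent dip = arctan|0.36514| = 20.1° (true dip is 34.6°, so apparent ≤ true as expected).

20.1°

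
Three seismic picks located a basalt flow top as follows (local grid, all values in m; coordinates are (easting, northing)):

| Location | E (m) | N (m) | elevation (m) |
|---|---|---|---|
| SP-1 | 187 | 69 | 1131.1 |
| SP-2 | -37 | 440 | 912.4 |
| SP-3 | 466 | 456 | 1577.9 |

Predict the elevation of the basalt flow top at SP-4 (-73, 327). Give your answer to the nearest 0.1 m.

Two edge vectors: SP-1→SP-2 = (-224, 371, -218.7), SP-1→SP-3 = (279, 387, 446.8).
Normal n = (SP-1→SP-2) × (SP-1→SP-3) = (250399.7, 39065.9, -190197).
So ∂z/∂E = −n_x/n_z = 1.31653 and ∂z/∂N = −n_y/n_z = 0.20540.
Intercept c from SP-1: 1131.1 − 246.19 − 14.17 = 870.74.
At (-73, 327): z = −96.1 + 67.2 + 870.74 = 841.8 m.

841.8 m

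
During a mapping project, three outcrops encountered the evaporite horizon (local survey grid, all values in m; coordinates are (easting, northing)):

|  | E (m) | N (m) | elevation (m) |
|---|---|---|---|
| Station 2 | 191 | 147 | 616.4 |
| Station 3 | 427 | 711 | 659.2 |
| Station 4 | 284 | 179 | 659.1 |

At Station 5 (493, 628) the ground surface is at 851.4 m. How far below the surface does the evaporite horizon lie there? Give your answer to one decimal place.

Let the plane be z = a·E + b·N + c.
Station 3−Station 2: 236a + 564b = 42.8;  Station 4−Station 2: 93a + 32b = 42.7.
Solving gives a = 0.50586, b = −0.13579.
Then c = 616.4 − a·191 − b·147 = 539.74.
At (493, 628): z_contact = 249.39 − 85.27 + 539.74 = 703.86 m.
Depth below ground = 851.4 − 703.86 = 147.5 m.

147.5 m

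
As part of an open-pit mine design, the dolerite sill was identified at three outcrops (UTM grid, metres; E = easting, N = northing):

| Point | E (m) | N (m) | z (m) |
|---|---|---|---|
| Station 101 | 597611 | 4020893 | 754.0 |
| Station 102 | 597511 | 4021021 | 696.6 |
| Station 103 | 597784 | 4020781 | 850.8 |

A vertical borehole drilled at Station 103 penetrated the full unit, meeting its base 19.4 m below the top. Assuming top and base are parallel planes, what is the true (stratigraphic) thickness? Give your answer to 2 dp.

17.03 m

Two edge vectors: Station 101→Station 102 = (-100, 128, -57.4), Station 101→Station 103 = (173, -112, 96.8).
Normal n = (Station 101→Station 102) × (Station 101→Station 103) = (5961.6, -250.2, -10944).
So ∂z/∂E = −n_x/n_z = 0.54474 and ∂z/∂N = −n_y/n_z = −0.02286.
|∇z| = √(a²+b²) = 0.54522, so dip δ = arctan(0.54522) = 28.60°.
True thickness = vertical thickness × cos δ = 19.4 × cos 28.60° = 17.03 m.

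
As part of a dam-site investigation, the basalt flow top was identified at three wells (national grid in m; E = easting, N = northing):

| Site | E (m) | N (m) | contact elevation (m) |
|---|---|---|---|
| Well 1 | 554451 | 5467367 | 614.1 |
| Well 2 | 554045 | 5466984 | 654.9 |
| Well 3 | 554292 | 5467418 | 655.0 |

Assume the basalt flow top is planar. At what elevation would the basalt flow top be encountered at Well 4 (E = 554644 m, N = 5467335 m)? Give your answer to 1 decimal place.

568.2 m

Let the plane be z = a·E + b·N + c.
Well 2−Well 1: −406a − 383b = 40.8;  Well 3−Well 1: −159a + 51b = 40.9.
Solving gives a = −0.217461368, b = 0.123992990.
Then c = 614.1 − a·554451 − b·5467367 = −556729.41.
At (554644, 5467335): z = −120613.6 + 677911.2 − 556729.41 = 568.2 m.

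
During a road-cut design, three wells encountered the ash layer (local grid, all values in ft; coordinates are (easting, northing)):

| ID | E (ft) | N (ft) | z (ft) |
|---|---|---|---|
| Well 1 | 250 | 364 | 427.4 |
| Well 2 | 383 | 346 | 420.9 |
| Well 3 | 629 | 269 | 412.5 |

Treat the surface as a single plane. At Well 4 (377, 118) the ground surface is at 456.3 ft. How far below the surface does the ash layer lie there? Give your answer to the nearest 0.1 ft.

16.1 ft

Let the plane be z = a·E + b·N + c.
Well 2−Well 1: 133a − 18b = −6.5;  Well 3−Well 1: 379a − 95b = −14.9.
Solving gives a = −0.06009, b = −0.08288.
Then c = 427.4 − a·250 − b·364 = 472.59.
At (377, 118): z_contact = −22.65 − 9.78 + 472.59 = 440.16 ft.
Depth below ground = 456.3 − 440.16 = 16.1 ft.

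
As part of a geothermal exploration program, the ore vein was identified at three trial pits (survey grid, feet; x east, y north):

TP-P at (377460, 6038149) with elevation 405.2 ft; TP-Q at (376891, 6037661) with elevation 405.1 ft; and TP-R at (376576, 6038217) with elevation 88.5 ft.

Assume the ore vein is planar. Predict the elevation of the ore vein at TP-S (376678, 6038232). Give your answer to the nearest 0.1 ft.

116.3 ft

Two edge vectors: TP-P→TP-Q = (-569, -488, -0.1), TP-P→TP-R = (-884, 68, -316.7).
Normal n = (TP-P→TP-Q) × (TP-P→TP-R) = (154556.4, -180113.9, -470084).
So ∂z/∂x = −n_x/n_z = 0.328784643 and ∂z/∂y = −n_y/n_z = −0.383152585.
Intercept c from TP-P: 405.2 − 124103.05 + 2313532.40 = 2189834.55.
At (376678, 6038232): z = 123845.9 − 2313564.2 + 2189834.55 = 116.3 ft.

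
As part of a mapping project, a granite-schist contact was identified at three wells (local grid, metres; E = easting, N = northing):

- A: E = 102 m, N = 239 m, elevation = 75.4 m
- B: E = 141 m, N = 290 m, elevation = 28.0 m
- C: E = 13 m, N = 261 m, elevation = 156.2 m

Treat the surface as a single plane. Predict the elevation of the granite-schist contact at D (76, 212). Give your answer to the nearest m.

Two edge vectors: A→B = (39, 51, -47.4), A→C = (-89, 22, 80.8).
Normal n = (A→B) × (A→C) = (5163.6, 1067.4, 5397).
So ∂z/∂E = −n_x/n_z = −0.95675 and ∂z/∂N = −n_y/n_z = −0.19778.
Intercept c from A: 75.4 + 97.59 + 47.27 = 220.26.
At (76, 212): z = −72.7 − 41.9 + 220.26 = 105.6 m.

106 m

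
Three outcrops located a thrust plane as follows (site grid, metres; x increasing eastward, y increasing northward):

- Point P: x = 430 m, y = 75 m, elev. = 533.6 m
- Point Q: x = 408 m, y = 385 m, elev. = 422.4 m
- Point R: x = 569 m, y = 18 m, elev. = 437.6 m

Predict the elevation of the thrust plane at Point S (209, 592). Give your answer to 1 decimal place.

507.2 m

Two edge vectors: Point P→Point Q = (-22, 310, -111.2), Point P→Point R = (139, -57, -96).
Normal n = (Point P→Point Q) × (Point P→Point R) = (-36098.4, -17568.8, -41836).
So ∂z/∂x = −n_x/n_z = −0.86285 and ∂z/∂y = −n_y/n_z = −0.41994.
Intercept c from Point P: 533.6 + 371.03 + 31.50 = 936.12.
At (209, 592): z = −180.3 − 248.6 + 936.12 = 507.2 m.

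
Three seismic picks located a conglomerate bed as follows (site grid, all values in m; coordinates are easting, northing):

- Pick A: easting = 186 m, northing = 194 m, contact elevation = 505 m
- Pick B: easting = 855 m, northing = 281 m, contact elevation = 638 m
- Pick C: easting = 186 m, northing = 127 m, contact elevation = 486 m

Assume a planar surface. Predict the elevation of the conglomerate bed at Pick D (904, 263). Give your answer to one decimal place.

Let the plane be z = a·easting + b·northing + c.
Pick B−Pick A: 669a + 87b = 133;  Pick C−Pick A: 0a − 67b = −19.
Solving gives a = 0.16193, b = 0.28358.
Then c = 505 − a·186 − b·194 = 419.87.
At (904, 263): z = 146.4 + 74.6 + 419.87 = 640.8 m.

640.8 m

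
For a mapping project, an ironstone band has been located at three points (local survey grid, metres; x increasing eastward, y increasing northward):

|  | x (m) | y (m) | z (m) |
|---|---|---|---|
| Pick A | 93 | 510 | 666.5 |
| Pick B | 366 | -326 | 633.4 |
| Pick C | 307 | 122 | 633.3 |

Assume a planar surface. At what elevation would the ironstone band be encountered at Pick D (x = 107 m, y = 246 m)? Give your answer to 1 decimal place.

Two edge vectors: Pick A→Pick B = (273, -836, -33.1), Pick A→Pick C = (214, -388, -33.2).
Normal n = (Pick A→Pick B) × (Pick A→Pick C) = (14912.4, 1980.2, 72980).
So ∂z/∂x = −n_x/n_z = −0.20434 and ∂z/∂y = −n_y/n_z = −0.02713.
Intercept c from Pick A: 666.5 + 19.00 + 13.84 = 699.34.
At (107, 246): z = −21.9 − 6.7 + 699.34 = 670.8 m.

670.8 m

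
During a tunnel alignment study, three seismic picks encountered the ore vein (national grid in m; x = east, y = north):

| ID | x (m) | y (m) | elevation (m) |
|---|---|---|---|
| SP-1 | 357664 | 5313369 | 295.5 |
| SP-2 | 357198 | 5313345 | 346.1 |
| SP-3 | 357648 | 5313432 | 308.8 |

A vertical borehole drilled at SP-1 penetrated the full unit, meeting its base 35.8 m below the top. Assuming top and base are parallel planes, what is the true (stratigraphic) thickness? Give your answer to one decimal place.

Two edge vectors: SP-1→SP-2 = (-466, -24, 50.6), SP-1→SP-3 = (-16, 63, 13.3).
Normal n = (SP-1→SP-2) × (SP-1→SP-3) = (-3507, 5388.2, -29742).
So ∂z/∂x = −n_x/n_z = −0.11791 and ∂z/∂y = −n_y/n_z = 0.18116.
|∇z| = √(a²+b²) = 0.21616, so dip δ = arctan(0.21616) = 12.20°.
True thickness = vertical thickness × cos δ = 35.8 × cos 12.20° = 35.0 m.

35.0 m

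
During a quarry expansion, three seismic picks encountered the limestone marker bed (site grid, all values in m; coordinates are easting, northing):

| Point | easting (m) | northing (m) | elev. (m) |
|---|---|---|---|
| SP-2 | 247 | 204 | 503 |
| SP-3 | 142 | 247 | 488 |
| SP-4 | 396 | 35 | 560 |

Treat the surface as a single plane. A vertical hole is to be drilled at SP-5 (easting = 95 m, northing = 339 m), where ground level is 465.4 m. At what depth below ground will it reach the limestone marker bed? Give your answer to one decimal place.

8.2 m

Two edge vectors: SP-2→SP-3 = (-105, 43, -15), SP-2→SP-4 = (149, -169, 57).
Normal n = (SP-2→SP-3) × (SP-2→SP-4) = (-84, 3750, 11338).
So ∂z/∂easting = −n_x/n_z = 0.00741 and ∂z/∂northing = −n_y/n_z = −0.33075.
Intercept c from SP-2: 503 − 1.83 + 67.47 = 568.64.
At (95, 339): z_contact = 0.70 − 112.12 + 568.64 = 457.22 m.
Depth below ground = 465.4 − 457.22 = 8.2 m.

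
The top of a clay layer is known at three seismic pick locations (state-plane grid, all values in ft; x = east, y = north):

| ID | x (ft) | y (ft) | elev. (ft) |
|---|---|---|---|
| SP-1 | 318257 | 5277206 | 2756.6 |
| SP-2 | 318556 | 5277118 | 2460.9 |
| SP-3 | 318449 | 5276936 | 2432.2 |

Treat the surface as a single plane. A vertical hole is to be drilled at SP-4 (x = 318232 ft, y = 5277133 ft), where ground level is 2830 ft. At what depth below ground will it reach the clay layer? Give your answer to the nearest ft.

Two edge vectors: SP-1→SP-2 = (299, -88, -295.7), SP-1→SP-3 = (192, -270, -324.4).
Normal n = (SP-1→SP-2) × (SP-1→SP-3) = (-51291.8, 40221.2, -63834).
So ∂z/∂x = −n_x/n_z = −0.80351850 and ∂z/∂y = −n_y/n_z = 0.63009055.
Intercept c from SP-1: 2756.6 + 255725.39 − 3325117.62 = −3066635.63.
At (318232, 5277133): z_contact = −255705.3 + 3325071.6 − 3066635.63 = 2730.7 ft.
Depth below ground = 2830 − 2730.7 = 99 ft.

99 ft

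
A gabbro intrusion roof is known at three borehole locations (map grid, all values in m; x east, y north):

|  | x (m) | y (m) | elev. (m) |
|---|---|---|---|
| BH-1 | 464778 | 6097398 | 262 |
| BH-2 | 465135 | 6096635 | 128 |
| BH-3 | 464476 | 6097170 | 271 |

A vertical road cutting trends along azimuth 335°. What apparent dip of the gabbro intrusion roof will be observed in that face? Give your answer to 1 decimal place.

Let the plane be z = a·x + b·y + c.
BH-2−BH-1: 357a − 763b = −134;  BH-3−BH-1: −302a − 228b = 9.
Solving gives a = −0.12000, b = 0.11948.
Unit vector along 335° is (sin 335°, cos 335°) = (-0.4226, 0.9063).
Slope in that direction = a·(-0.4226) + b·(0.9063) = 0.15900.
Apparent dip = arctan|0.15900| = 9.0° (true dip is 9.6°, so apparent ≤ true as expected).

9.0°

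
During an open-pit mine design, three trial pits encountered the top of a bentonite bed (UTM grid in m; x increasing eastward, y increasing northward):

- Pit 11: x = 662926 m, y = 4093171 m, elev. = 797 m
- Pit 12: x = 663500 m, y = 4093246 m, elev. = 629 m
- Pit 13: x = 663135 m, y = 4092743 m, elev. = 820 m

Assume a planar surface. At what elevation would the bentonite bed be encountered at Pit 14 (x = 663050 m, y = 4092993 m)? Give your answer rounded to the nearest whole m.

Let the plane be z = a·x + b·y + c.
Pit 12−Pit 11: 574a + 75b = −168;  Pit 13−Pit 11: 209a − 428b = 23.
Solving gives a = −0.26852805, b = −0.18486533.
Then c = 797 − a·662926 − b·4093171 = 935496.64.
At (663050, 4092993): z = −178047.5 − 756652.5 + 935496.64 = 796.6 m.

797 m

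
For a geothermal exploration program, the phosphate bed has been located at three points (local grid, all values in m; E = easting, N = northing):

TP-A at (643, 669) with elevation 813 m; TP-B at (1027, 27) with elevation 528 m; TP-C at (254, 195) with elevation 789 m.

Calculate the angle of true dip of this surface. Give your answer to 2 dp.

21.44°

Two edge vectors: TP-A→TP-B = (384, -642, -285), TP-A→TP-C = (-389, -474, -24).
Normal n = (TP-A→TP-B) × (TP-A→TP-C) = (-119682, 120081, -431754).
So ∂z/∂E = −n_x/n_z = −0.27720 and ∂z/∂N = −n_y/n_z = 0.27812.
Gradient magnitude |∇z| = √(a² + b²) = √(0.07684 + 0.07735) = 0.39267.
True dip = arctan(0.39267) = 21.44°, dipping toward SE (azimuth ≈ 135°).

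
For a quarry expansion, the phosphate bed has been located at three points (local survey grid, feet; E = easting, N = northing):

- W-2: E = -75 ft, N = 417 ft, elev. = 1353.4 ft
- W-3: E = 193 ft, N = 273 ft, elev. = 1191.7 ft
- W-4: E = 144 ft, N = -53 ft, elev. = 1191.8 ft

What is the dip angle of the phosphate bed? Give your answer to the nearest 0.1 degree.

29.5°

Let the plane be z = a·E + b·N + c.
W-3−W-2: 268a − 144b = −161.7;  W-4−W-2: 219a − 470b = −161.6.
Solving gives a = −0.55842, b = 0.08363.
Gradient magnitude |∇z| = √(a² + b²) = √(0.31184 + 0.00699) = 0.56465.
True dip = arctan(0.56465) = 29.5°, dipping toward E (azimuth ≈ 099°).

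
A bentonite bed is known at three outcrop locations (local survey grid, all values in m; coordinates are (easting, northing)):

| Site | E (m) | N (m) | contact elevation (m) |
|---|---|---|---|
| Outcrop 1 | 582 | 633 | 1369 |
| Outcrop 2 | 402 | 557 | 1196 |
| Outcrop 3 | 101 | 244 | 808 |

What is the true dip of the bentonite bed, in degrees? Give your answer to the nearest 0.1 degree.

42.2°

Let the plane be z = a·E + b·N + c.
Outcrop 2−Outcrop 1: −180a − 76b = −173;  Outcrop 3−Outcrop 1: −481a − 389b = −561.
Solving gives a = 0.73694, b = 0.53093.
Gradient magnitude |∇z| = √(a² + b²) = √(0.54308 + 0.28189) = 0.90828.
True dip = arctan(0.90828) = 42.2°, dipping toward SW (azimuth ≈ 234°).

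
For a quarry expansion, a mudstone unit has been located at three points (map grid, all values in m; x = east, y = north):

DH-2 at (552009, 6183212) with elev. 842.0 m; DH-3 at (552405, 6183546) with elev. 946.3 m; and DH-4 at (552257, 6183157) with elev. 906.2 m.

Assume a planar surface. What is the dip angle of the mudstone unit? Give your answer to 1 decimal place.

Two edge vectors: DH-2→DH-3 = (396, 334, 104.3), DH-2→DH-4 = (248, -55, 64.2).
Normal n = (DH-2→DH-3) × (DH-2→DH-4) = (27179.3, 443.2, -104612).
So ∂z/∂x = −n_x/n_z = 0.25981 and ∂z/∂y = −n_y/n_z = 0.00424.
Gradient magnitude |∇z| = √(a² + b²) = √(0.06750 + 0.00002) = 0.25985.
True dip = arctan(0.25985) = 14.6°, dipping toward W (azimuth ≈ 269°).

14.6°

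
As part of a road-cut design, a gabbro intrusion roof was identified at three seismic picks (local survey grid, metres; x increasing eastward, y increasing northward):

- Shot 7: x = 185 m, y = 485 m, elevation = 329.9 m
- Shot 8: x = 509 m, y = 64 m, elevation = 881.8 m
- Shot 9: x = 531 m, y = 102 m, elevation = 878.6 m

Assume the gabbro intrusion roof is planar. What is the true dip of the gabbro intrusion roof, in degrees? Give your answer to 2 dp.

47.62°

Let the plane be z = a·x + b·y + c.
Shot 8−Shot 7: 324a − 421b = 551.9;  Shot 9−Shot 7: 346a − 383b = 548.7.
Solving gives a = 0.90966, b = −0.61086.
Gradient magnitude |∇z| = √(a² + b²) = √(0.82748 + 0.37314) = 1.09573.
True dip = arctan(1.09573) = 47.62°, dipping toward NW (azimuth ≈ 304°).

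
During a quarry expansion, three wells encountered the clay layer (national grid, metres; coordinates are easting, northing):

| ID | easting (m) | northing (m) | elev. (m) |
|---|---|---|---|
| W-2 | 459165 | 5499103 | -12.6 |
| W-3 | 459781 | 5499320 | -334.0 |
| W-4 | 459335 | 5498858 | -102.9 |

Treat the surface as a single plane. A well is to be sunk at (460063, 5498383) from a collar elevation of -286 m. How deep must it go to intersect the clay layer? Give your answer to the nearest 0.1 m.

200.6 m

Let the plane be z = a·easting + b·northing + c.
W-3−W-2: 616a + 217b = −321.4;  W-4−W-2: 170a − 245b = −90.3.
Solving gives a = −0.523604174, b = 0.005254246.
Then c = -12.6 − a·459165 − b·5499103 = 211514.47.
At (460063, 5498383): z_contact = −240890.91 + 28889.86 + 211514.47 = -486.58 m.
Depth below ground = -286 − (-486.58) = 200.6 m.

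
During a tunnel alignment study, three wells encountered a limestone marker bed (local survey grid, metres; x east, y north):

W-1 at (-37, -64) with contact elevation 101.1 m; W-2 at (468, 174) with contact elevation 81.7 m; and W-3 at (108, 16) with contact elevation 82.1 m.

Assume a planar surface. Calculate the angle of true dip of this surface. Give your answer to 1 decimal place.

Let the plane be z = a·x + b·y + c.
W-2−W-1: 505a + 238b = −19.4;  W-3−W-1: 145a + 80b = −19.
Solving gives a = 0.50424, b = −1.15144.
Gradient magnitude |∇z| = √(a² + b²) = √(0.25426 + 1.32582) = 1.25701.
True dip = arctan(1.25701) = 51.5°, dipping toward NNW (azimuth ≈ 336°).

51.5°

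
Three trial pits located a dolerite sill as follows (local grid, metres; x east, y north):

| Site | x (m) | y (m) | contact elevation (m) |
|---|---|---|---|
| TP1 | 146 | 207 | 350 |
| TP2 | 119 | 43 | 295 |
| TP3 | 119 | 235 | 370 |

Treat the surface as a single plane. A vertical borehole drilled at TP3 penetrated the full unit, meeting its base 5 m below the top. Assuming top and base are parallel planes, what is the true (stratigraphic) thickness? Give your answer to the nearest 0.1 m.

Two edge vectors: TP1→TP2 = (-27, -164, -55), TP1→TP3 = (-27, 28, 20).
Normal n = (TP1→TP2) × (TP1→TP3) = (-1740, 2025, -5184).
So ∂z/∂x = −n_x/n_z = −0.33565 and ∂z/∂y = −n_y/n_z = 0.39062.
|∇z| = √(a²+b²) = 0.51502, so dip δ = arctan(0.51502) = 27.25°.
True thickness = vertical thickness × cos δ = 5 × cos 27.25° = 4.4 m.

4.4 m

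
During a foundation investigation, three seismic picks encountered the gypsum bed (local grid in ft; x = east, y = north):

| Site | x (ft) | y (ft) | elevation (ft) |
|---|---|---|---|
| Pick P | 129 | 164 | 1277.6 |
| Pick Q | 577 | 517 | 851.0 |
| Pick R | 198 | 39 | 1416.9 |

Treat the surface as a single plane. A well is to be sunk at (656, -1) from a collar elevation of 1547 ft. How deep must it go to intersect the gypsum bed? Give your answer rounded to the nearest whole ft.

108 ft

Two edge vectors: Pick P→Pick Q = (448, 353, -426.6), Pick P→Pick R = (69, -125, 139.3).
Normal n = (Pick P→Pick Q) × (Pick P→Pick R) = (-4152.1, -91841.8, -80357).
So ∂z/∂x = −n_x/n_z = −0.05167 and ∂z/∂y = −n_y/n_z = −1.14292.
Intercept c from Pick P: 1277.6 + 6.67 + 187.44 = 1471.70.
At (656, -1): z_contact = −33.9 + 1.1 + 1471.70 = 1439.0 ft.
Depth below ground = 1547 − 1439.0 = 108 ft.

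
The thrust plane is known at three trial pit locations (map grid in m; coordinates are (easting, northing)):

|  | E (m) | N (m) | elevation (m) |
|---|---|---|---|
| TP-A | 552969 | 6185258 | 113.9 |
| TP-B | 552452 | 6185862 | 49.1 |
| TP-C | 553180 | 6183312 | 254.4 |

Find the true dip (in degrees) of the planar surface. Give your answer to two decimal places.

Let the plane be z = a·E + b·N + c.
TP-B−TP-A: −517a + 604b = −64.8;  TP-C−TP-A: 211a − 1946b = 140.5.
Solving gives a = 0.04693, b = −0.06711.
Gradient magnitude |∇z| = √(a² + b²) = √(0.00220 + 0.00450) = 0.08189.
True dip = arctan(0.08189) = 4.68°, dipping toward NW (azimuth ≈ 325°).

4.68°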